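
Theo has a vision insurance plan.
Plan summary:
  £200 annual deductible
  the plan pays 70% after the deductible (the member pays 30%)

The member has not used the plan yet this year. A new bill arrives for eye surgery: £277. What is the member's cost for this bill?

£223.10

Nothing has been paid toward the £200 deductible, so the first £200 of this charge is applied there.
That leaves £277 − £200 = £77 for coinsurance.
Coinsurance: £77 × 30% = £23.10.
Member responsibility: £200 + £23.10 = £223.10.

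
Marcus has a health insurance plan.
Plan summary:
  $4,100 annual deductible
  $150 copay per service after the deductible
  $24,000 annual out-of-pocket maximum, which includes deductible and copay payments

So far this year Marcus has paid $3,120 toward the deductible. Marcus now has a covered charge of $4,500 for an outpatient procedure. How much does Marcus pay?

$1,130

Remaining deductible: $4,100 − $3,120 = $980.
The remaining $3,520 (= $4,500 − $980) moves to the copay.
Copay on this service: $150.
So the patient owes $980 + $150 = $1,130 before any cap.
Year-to-date out-of-pocket becomes $3,120 + $1,130 = $4,250, still under the $24,000 maximum, so no cap applies.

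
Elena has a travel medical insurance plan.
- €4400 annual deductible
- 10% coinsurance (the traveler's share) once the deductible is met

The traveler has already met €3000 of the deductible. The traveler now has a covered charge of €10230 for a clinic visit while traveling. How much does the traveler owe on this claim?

€2283

€3000 of the €4400 deductible is already met, leaving €1400.
After the €1400 deductible portion, €10230 − €1400 = €8830 is subject to coinsurance.
10% of €8830 = €883 falls to the traveler.
That puts the traveler's cost at €1400 + €883 = €2283.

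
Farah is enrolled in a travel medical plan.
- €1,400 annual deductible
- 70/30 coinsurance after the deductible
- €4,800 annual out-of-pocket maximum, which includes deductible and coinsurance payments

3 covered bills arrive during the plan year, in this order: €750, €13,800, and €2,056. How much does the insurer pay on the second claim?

€9,750

Claim 1 (€750): entire amount goes to the deductible. Traveler pays €750; OOP now €750. Plan pays €750 − €750 = €0.
Claim 2 (€13,800): €650 finishes the deductible; €13,150 goes to coinsurance; traveler's 30% is €3,945. Together that's €650 + €3,945 = €4,595. That would push OOP to €5,345, over the €4,800 cap, so traveler pays €4,800 − €750 = €4,050. Insurer: €13,800 − €4,050 = €9,750.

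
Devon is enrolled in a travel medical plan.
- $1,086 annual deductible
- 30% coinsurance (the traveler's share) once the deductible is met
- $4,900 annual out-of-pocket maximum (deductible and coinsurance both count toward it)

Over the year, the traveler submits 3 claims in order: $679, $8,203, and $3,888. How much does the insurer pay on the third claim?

Bill 1, $679: entire amount goes to the deductible. Traveler pays $679; OOP now $679. Insurer: $679 − $679 = $0.
Bill 2, $8,203: deductible takes $407, $7,796 remains; coinsurance $7,796 × 30% = $2,338.80. Cost to traveler: $2,745.80. OOP to date $3,424.80. Plan pays $8,203 − $2,745.80 = $5,457.20.
Bill 3, $3,888: deductible met; 30% of $3,888 = $1,166.40. Cost to traveler: $1,166.40. OOP to date $4,591.20. Plan pays $3,888 − $1,166.40 = $2,721.60.

$2,721.60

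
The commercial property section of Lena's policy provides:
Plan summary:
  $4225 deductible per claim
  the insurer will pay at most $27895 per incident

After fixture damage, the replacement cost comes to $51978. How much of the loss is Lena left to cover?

$24083

Less the $4225 deductible: $51978 − $4225 = $47753.
The $27895 per-incident cap binds; insurer pays $27895.
Out of pocket: $51978 − $27895 = $24083.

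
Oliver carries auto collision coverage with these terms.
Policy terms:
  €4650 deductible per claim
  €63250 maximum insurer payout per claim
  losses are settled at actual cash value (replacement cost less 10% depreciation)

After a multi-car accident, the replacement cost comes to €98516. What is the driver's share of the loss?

At 10% depreciation, ACV = €98516 − €9851.60 = €88664.40.
After the deductible, €88664.40 − €4650 = €84014.40 remains.
Since €84014.40 > €63250, the payout is capped at €63250.
Out of pocket: €98516 − €63250 = €35266.

€35266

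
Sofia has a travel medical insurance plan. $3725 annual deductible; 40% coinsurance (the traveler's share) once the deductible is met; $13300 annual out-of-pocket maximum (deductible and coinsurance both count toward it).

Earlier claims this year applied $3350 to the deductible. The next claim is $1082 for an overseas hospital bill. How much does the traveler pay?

Remaining deductible: $3725 − $3350 = $375.
The remaining $707 (= $1082 − $375) moves to coinsurance.
40% of $707 = $282.80 falls to the traveler.
That puts the traveler's cost at $375 + $282.80 = $657.80 before any cap.
Cumulative spending $3350 + $657.80 = $4007.80 stays under the $13300 maximum.

$657.80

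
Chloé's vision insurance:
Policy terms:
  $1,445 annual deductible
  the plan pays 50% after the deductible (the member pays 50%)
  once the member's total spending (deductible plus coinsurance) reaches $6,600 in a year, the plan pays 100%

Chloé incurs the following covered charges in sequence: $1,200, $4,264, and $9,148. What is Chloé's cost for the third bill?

Claim 1 ($1,200): fully absorbed by the deductible. Cost to member: $1,200. OOP to date $1,200.
Claim 2 ($4,264): deductible takes $245, $4,019 remains; 50% of $4,019 = $2,009.50. Member pays $2,254.50; OOP now $3,454.50.
Claim 3 ($9,148): deductible already satisfied, so member's share is 50% × $9,148 = $4,574. Adding that to $3,454.50 gives $8,028.50, past the $6,600 cap; member pays only $6,600 − $3,454.50 = $3,145.50.

$3,145.50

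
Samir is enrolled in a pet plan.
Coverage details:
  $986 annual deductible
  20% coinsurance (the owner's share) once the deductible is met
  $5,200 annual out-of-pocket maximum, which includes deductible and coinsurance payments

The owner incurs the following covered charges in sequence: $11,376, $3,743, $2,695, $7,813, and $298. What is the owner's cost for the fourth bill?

$848.40

Bill 1, $11,376: $986 finishes the deductible; $10,390 goes to coinsurance; 20% of $10,390 = $2,078. Cost to owner: $3,064. OOP to date $3,064.
Bill 2, $3,743: deductible already satisfied, so owner's share is 20% × $3,743 = $748.60. Cost to owner: $748.60. OOP to date $3,812.60.
Bill 3, $2,695: deductible met; 20% of $2,695 = $539. Cost to owner: $539. OOP to date $4,351.60.
Bill 4, $7,813: deductible met; 20% of $7,813 = $1,562.60. That would push OOP to $5,914.20, over the $5,200 cap, so owner pays $5,200 − $4,351.60 = $848.40.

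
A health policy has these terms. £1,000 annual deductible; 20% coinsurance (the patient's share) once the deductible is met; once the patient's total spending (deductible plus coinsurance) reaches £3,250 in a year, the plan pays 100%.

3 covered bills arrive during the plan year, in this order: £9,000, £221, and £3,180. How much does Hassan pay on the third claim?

Claim 1 (£9,000): deductible takes £1,000, £8,000 remains; 20% of £8,000 = £1,600. Patient owes £2,600 (running OOP £2,600).
Claim 2 (£221): deductible already satisfied, so patient's share is 20% × £221 = £44.20. Patient pays £44.20; OOP now £2,644.20.
Claim 3 (£3,180): 20% coinsurance on £3,180 = £636. Adding that to £2,644.20 gives £3,280.20, past the £3,250 cap; patient pays only £3,250 − £2,644.20 = £605.80.

£605.80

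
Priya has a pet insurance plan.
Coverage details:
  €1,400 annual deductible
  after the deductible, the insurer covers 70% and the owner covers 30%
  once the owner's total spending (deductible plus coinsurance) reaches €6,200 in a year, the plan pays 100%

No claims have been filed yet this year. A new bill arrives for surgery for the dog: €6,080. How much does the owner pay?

€2,804

The full €1,400 deductible is still open; €1,400 of this bill applies to it.
That leaves €6,080 − €1,400 = €4,680 for coinsurance.
Coinsurance: €4,680 × 30% = €1,404.
Owner responsibility before any cap: €1,400 + €1,404 = €2,804.
Total out-of-pocket so far would be €0 + €2,804 = €2,804, below the €6,200 cap — no reduction.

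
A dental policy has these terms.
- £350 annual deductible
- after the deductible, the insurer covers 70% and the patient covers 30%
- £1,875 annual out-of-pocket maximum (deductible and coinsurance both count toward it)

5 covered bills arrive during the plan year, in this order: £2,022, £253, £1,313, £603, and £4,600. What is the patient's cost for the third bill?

#1 (£2,022): £350 to deductible, leaving £1,672; coinsurance £1,672 × 30% = £501.60. Patient pays £851.60; OOP now £851.60.
#2 (£253): deductible met; 30% of £253 = £75.90. Cost to patient: £75.90. OOP to date £927.50.
#3 (£1,313): deductible already satisfied, so patient's share is 30% × £1,313 = £393.90. Cost to patient: £393.90. OOP to date £1,321.40.

£393.90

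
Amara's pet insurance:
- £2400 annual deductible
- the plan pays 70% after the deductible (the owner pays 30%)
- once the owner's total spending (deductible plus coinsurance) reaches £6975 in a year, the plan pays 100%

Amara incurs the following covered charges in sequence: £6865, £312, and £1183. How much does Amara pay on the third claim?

Claim 1 — £6865: deductible takes £2400, £4465 remains; 30% of £4465 = £1339.50. Owner pays £3739.50; OOP now £3739.50.
Claim 2 — £312: deductible met; 30% of £312 = £93.60. Owner pays £93.60; OOP now £3833.10.
Claim 3 — £1183: 30% coinsurance on £1183 = £354.90. Owner owes £354.90 (running OOP £4188).

£354.90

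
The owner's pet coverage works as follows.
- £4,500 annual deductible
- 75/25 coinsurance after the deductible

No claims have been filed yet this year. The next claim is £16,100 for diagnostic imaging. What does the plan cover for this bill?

Nothing has been paid toward the £4,500 deductible, so the first £4,500 of this charge is applied there.
The remaining £11,600 (= £16,100 − £4,500) moves to coinsurance.
25% of £11,600 = £2,900 falls to the owner.
So the owner owes £4,500 + £2,900 = £7,400.
Insurer pays the balance: £16,100 − £7,400 = £8,700.

£8,700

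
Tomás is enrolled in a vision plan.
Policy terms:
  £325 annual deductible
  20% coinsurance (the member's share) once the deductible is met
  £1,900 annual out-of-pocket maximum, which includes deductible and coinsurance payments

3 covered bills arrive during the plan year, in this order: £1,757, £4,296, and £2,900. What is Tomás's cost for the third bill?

£429.40

#1 (£1,757): deductible takes £325, £1,432 remains; 20% of £1,432 = £286.40. Cost to member: £611.40. OOP to date £611.40.
#2 (£4,296): deductible already satisfied, so member's share is 20% × £4,296 = £859.20. Member pays £859.20; OOP now £1,470.60.
#3 (£2,900): 20% coinsurance on £2,900 = £580. Adding that to £1,470.60 gives £2,050.60, past the £1,900 cap; member pays only £1,900 − £1,470.60 = £429.40.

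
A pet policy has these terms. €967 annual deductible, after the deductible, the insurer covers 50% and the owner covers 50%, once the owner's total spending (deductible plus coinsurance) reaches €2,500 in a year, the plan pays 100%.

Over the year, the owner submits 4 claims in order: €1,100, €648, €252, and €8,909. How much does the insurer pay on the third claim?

Claim 1 (€1,100): deductible takes €967, €133 remains; coinsurance €133 × 50% = €66.50. Owner pays €1,033.50; OOP now €1,033.50. Insurer: €1,100 − €1,033.50 = €66.50.
Claim 2 (€648): deductible already satisfied, so owner's share is 50% × €648 = €324. Cost to owner: €324. OOP to date €1,357.50. Insurer: €648 − €324 = €324.
Claim 3 (€252): deductible met; 50% of €252 = €126. Cost to owner: €126. OOP to date €1,483.50. Plan pays €252 − €126 = €126.

€126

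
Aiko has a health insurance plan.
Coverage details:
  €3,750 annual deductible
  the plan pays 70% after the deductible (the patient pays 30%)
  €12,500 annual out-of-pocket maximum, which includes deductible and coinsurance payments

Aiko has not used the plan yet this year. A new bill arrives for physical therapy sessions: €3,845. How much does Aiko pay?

Deductible not yet touched, so the first €3,750 of the bill goes to the deductible.
That leaves €3,845 − €3,750 = €95 for coinsurance.
30% of €95 = €28.50 falls to the patient.
Patient responsibility before any cap: €3,750 + €28.50 = €3,778.50.
Year-to-date out-of-pocket becomes €0 + €3,778.50 = €3,778.50, still under the €12,500 maximum, so no cap applies.

€3,778.50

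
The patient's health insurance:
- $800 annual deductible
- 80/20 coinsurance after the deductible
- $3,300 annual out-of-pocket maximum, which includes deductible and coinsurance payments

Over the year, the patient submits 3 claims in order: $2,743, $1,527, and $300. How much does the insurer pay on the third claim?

Claim 1 — $2,743: $800 finishes the deductible; $1,943 goes to coinsurance; coinsurance $1,943 × 20% = $388.60. Patient owes $1,188.60 (running OOP $1,188.60). Plan pays $2,743 − $1,188.60 = $1,554.40.
Claim 2 — $1,527: deductible met; 20% of $1,527 = $305.40. Patient pays $305.40; OOP now $1,494. Insurer: $1,527 − $305.40 = $1,221.60.
Claim 3 — $300: deductible already satisfied, so patient's share is 20% × $300 = $60. Cost to patient: $60. OOP to date $1,554. Plan pays $300 − $60 = $240.

$240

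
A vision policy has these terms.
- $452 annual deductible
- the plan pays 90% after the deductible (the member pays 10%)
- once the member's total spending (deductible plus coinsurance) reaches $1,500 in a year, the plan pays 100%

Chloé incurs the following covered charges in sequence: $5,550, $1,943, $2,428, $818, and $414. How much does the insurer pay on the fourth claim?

$736.20

#1 ($5,550): $452 to deductible, leaving $5,098; member's 10% is $509.80. Member owes $961.80 (running OOP $961.80). Plan pays $5,550 − $961.80 = $4,588.20.
#2 ($1,943): deductible met; 10% of $1,943 = $194.30. Cost to member: $194.30. OOP to date $1,156.10. Plan pays $1,943 − $194.30 = $1,748.70.
#3 ($2,428): 10% coinsurance on $2,428 = $242.80. Cost to member: $242.80. OOP to date $1,398.90. Insurer: $2,428 − $242.80 = $2,185.20.
#4 ($818): deductible met; 10% of $818 = $81.80. Cost to member: $81.80. OOP to date $1,480.70. Plan pays $818 − $81.80 = $736.20.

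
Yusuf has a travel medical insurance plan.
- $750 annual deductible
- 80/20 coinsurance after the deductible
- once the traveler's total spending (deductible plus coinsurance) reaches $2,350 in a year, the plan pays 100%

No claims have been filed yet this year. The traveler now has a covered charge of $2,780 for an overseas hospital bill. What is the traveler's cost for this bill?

$1,156

The full $750 deductible is still open; $750 of this bill applies to it.
The remaining $2,030 (= $2,780 − $750) moves to coinsurance.
Coinsurance: $2,030 × 20% = $406.
Traveler responsibility before any cap: $750 + $406 = $1,156.
Cumulative spending $0 + $1,156 = $1,156 stays under the $2,350 maximum.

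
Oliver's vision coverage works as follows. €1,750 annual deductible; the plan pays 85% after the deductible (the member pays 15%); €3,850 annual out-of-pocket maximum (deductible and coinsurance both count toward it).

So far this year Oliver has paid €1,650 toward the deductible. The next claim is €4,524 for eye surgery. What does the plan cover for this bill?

Remaining deductible: €1,750 − €1,650 = €100.
After the €100 deductible portion, €4,524 − €100 = €4,424 is subject to coinsurance.
15% of €4,424 = €663.60 falls to the member.
Member responsibility before any cap: €100 + €663.60 = €763.60.
Cumulative spending €1,650 + €763.60 = €2,413.60 stays under the €3,850 maximum.
The insurer covers the remainder: €4,524 − €763.60 = €3,760.40.

€3,760.40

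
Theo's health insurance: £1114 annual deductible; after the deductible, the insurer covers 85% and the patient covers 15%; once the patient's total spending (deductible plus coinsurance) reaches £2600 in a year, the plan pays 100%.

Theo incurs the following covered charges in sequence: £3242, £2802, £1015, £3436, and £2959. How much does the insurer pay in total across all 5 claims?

£10854

Claim 1 (£3242): £1114 finishes the deductible; £2128 goes to coinsurance; 15% of £2128 = £319.20. Cost to patient: £1433.20. OOP to date £1433.20. Insurer: £3242 − £1433.20 = £1808.80.
Claim 2 (£2802): deductible already satisfied, so patient's share is 15% × £2802 = £420.30. Patient pays £420.30; OOP now £1853.50. Plan pays £2802 − £420.30 = £2381.70.
Claim 3 (£1015): deductible already satisfied, so patient's share is 15% × £1015 = £152.25. Patient pays £152.25; OOP now £2005.75. Plan pays £1015 − £152.25 = £862.75.
Claim 4 (£3436): deductible already satisfied, so patient's share is 15% × £3436 = £515.40. Patient pays £515.40; OOP now £2521.15. Insurer: £3436 − £515.40 = £2920.60.
Claim 5 (£2959): 15% coinsurance on £2959 = £443.85. That would push OOP to £2965, over the £2600 cap, so patient pays £2600 − £2521.15 = £78.85. Insurer: £2959 − £78.85 = £2880.15.
Insurer total = bills − patient's total = £13454 − £2600 = £10854.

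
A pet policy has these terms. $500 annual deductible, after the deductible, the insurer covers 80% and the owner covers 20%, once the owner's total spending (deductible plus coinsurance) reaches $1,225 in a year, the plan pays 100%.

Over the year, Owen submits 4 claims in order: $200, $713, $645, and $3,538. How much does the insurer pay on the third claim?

#1 ($200): all of it applies to the deductible. Owner owes $200 (running OOP $200). Plan pays $200 − $200 = $0.
#2 ($713): deductible takes $300, $413 remains; owner's 20% is $82.60. Cost to owner: $382.60. OOP to date $582.60. Insurer: $713 − $382.60 = $330.40.
#3 ($645): deductible already satisfied, so owner's share is 20% × $645 = $129. Cost to owner: $129. OOP to date $711.60. Insurer: $645 − $129 = $516.

$516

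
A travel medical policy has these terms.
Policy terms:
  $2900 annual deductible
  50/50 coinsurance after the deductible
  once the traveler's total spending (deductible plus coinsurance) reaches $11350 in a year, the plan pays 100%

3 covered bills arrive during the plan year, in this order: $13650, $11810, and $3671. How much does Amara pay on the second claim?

$3075

Claim 1 ($13650): $2900 finishes the deductible; $10750 goes to coinsurance; coinsurance $10750 × 50% = $5375. Traveler owes $8275 (running OOP $8275).
Claim 2 ($11810): deductible met; 50% of $11810 = $5905. Adding that to $8275 gives $14180, past the $11350 cap; traveler pays only $11350 − $8275 = $3075.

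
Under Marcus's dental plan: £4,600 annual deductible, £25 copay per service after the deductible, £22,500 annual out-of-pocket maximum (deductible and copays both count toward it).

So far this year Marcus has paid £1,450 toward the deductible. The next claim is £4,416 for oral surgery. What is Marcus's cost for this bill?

£3,175

£1,450 of the £4,600 deductible is already met, leaving £3,150.
That leaves £4,416 − £3,150 = £1,266 for the copay.
Copay on this service: £25.
Patient responsibility before any cap: £3,150 + £25 = £3,175.
Total out-of-pocket so far would be £1,450 + £3,175 = £4,625, below the £22,500 cap — no reduction.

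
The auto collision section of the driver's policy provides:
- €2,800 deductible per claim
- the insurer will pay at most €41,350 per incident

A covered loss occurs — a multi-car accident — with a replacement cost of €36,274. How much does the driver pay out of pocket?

€2,800

After the deductible, €36,274 − €2,800 = €33,474 remains.
€33,474 ≤ €41,350, so the limit doesn't bind; insurer pays €33,474.
Out of pocket: €36,274 − €33,474 = €2,800.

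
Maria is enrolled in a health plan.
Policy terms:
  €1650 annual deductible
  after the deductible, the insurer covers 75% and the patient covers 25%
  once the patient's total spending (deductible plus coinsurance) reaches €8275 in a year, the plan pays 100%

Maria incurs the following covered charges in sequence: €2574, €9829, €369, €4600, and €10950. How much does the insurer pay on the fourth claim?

#1 (€2574): €1650 to deductible, leaving €924; patient's 25% is €231. Cost to patient: €1881. OOP to date €1881. Plan pays €2574 − €1881 = €693.
#2 (€9829): deductible already satisfied, so patient's share is 25% × €9829 = €2457.25. Patient owes €2457.25 (running OOP €4338.25). Insurer: €9829 − €2457.25 = €7371.75.
#3 (€369): deductible met; 25% of €369 = €92.25. Patient pays €92.25; OOP now €4430.50. Plan pays €369 − €92.25 = €276.75.
#4 (€4600): 25% coinsurance on €4600 = €1150. Patient pays €1150; OOP now €5580.50. Insurer: €4600 − €1150 = €3450.

€3450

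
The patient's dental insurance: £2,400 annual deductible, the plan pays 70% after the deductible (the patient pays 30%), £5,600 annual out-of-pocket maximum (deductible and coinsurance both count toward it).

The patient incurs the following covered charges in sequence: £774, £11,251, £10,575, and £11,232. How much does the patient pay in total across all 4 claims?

£5,600

Claim 1 (£774): all of it applies to the deductible. Cost to patient: £774. OOP to date £774.
Claim 2 (£11,251): deductible takes £1,626, £9,625 remains; coinsurance £9,625 × 30% = £2,887.50. Patient pays £4,513.50; OOP now £5,287.50.
Claim 3 (£10,575): deductible already satisfied, so patient's share is 30% × £10,575 = £3,172.50. OOP would hit £8,460 > £5,600, so the cap limits the patient to £5,600 − £5,287.50 = £312.50.
Claim 4 (£11,232): deductible met; 30% of £11,232 = £3,369.60. That would push OOP to £8,969.60, over the £5,600 cap, so patient pays £5,600 − £5,600 = £0.
Summing the patient's payments: £774 + £4,513.50 + £312.50 + £0 = £5,600.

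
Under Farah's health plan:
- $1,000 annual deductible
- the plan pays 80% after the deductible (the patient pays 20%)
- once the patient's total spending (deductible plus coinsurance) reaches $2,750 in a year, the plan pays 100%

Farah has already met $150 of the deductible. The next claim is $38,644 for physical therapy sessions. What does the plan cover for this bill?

$150 of the $1,000 deductible is already met, leaving $850.
That leaves $38,644 − $850 = $37,794 for coinsurance.
Coinsurance: $37,794 × 20% = $7,558.80.
That puts the patient's cost at $850 + $7,558.80 = $8,408.80 before any cap.
That would bring total out-of-pocket to $8,558.80, past the $2,750 cap. The patient is capped at $2,750 − $150 = $2,600 on this claim.
The insurer covers the remainder: $38,644 − $2,600 = $36,044.

$36,044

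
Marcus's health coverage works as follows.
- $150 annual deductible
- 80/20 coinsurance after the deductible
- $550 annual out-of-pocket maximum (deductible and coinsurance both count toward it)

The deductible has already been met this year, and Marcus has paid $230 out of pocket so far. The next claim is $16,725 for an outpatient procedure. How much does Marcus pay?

$320

With the deductible met, the entire $16,725 is subject to coinsurance.
Coinsurance: $16,725 × 20% = $3,345.
That would bring total out-of-pocket to $3,575, past the $550 cap. The patient is capped at $550 − $230 = $320 on this claim.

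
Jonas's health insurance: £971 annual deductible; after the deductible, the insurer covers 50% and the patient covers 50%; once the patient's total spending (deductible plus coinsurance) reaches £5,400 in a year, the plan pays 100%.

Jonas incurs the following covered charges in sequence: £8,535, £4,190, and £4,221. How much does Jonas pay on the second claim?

Claim 1 — £8,535: £971 finishes the deductible; £7,564 goes to coinsurance; 50% of £7,564 = £3,782. Patient owes £4,753 (running OOP £4,753).
Claim 2 — £4,190: deductible already satisfied, so patient's share is 50% × £4,190 = £2,095. Adding that to £4,753 gives £6,848, past the £5,400 cap; patient pays only £5,400 − £4,753 = £647.

£647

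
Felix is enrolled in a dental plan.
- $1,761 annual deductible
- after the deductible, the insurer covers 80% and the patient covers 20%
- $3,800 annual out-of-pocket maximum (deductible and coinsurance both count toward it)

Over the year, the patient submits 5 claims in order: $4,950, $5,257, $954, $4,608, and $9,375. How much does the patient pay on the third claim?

$190.80

Claim 1 — $4,950: $1,761 to deductible, leaving $3,189; 20% of $3,189 = $637.80. Patient pays $2,398.80; OOP now $2,398.80.
Claim 2 — $5,257: 20% coinsurance on $5,257 = $1,051.40. Patient pays $1,051.40; OOP now $3,450.20.
Claim 3 — $954: deductible already satisfied, so patient's share is 20% × $954 = $190.80. Patient pays $190.80; OOP now $3,641.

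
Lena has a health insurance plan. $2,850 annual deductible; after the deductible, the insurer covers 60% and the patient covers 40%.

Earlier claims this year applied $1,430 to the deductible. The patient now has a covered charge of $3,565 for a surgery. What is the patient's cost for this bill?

Deductible still to meet: $2,850 − $1,430 = $1,420.
The remaining $2,145 (= $3,565 − $1,420) moves to coinsurance.
40% of $2,145 = $858 falls to the patient.
That puts the patient's cost at $1,420 + $858 = $2,278.

$2,278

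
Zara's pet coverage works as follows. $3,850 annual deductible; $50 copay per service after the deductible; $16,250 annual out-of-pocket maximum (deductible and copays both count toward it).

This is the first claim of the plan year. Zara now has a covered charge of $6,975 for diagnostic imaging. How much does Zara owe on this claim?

$3,900

The full $3,850 deductible is still open; $3,850 of this bill applies to it.
After the $3,850 deductible portion, $6,975 − $3,850 = $3,125 is subject to the copay.
Copay on this service: $50.
So the owner owes $3,850 + $50 = $3,900 before any cap.
Year-to-date out-of-pocket becomes $0 + $3,900 = $3,900, still under the $16,250 maximum, so no cap applies.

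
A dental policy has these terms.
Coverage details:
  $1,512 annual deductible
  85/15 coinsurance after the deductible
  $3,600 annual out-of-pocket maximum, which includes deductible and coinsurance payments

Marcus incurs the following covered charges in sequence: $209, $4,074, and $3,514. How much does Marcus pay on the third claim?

$527.10

Claim 1 ($209): fully absorbed by the deductible. Patient owes $209 (running OOP $209).
Claim 2 ($4,074): deductible takes $1,303, $2,771 remains; coinsurance $2,771 × 15% = $415.65. Patient pays $1,718.65; OOP now $1,927.65.
Claim 3 ($3,514): 15% coinsurance on $3,514 = $527.10. Patient owes $527.10 (running OOP $2,454.75).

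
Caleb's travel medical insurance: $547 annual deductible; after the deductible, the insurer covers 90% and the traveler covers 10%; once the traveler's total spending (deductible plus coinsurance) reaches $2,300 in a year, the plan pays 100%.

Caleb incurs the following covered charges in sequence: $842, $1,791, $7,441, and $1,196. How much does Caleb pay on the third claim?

Claim 1 ($842): $547 to deductible, leaving $295; coinsurance $295 × 10% = $29.50. Traveler owes $576.50 (running OOP $576.50).
Claim 2 ($1,791): deductible met; 10% of $1,791 = $179.10. Traveler pays $179.10; OOP now $755.60.
Claim 3 ($7,441): deductible already satisfied, so traveler's share is 10% × $7,441 = $744.10. Traveler pays $744.10; OOP now $1,499.70.

$744.10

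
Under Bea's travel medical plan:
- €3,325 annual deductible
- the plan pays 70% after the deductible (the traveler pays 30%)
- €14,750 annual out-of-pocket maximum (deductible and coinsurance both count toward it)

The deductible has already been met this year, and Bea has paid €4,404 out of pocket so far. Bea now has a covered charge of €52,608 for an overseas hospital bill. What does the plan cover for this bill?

€42,262

The deductible is already satisfied, so the full bill goes to coinsurance.
Traveler's 30% share of €52,608 is €15,782.40.
That would bring total out-of-pocket to €20,186.40, past the €14,750 cap. The traveler is capped at €14,750 − €4,404 = €10,346 on this claim.
Insurer pays the balance: €52,608 − €10,346 = €42,262.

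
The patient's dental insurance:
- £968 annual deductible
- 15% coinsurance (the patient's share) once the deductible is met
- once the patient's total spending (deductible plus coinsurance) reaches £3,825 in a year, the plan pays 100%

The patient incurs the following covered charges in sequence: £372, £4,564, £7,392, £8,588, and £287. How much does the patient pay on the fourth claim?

£1,153

#1 (£372): fully absorbed by the deductible. Patient pays £372; OOP now £372.
#2 (£4,564): £596 to deductible, leaving £3,968; patient's 15% is £595.20. Patient owes £1,191.20 (running OOP £1,563.20).
#3 (£7,392): deductible met; 15% of £7,392 = £1,108.80. Patient owes £1,108.80 (running OOP £2,672).
#4 (£8,588): deductible already satisfied, so patient's share is 15% × £8,588 = £1,288.20. Adding that to £2,672 gives £3,960.20, past the £3,825 cap; patient pays only £3,825 − £2,672 = £1,153.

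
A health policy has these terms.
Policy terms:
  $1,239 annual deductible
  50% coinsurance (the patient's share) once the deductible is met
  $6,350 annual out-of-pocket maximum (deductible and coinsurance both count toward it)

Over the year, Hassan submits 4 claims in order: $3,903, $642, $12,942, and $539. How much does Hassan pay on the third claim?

$3,458

Claim 1 ($3,903): $1,239 finishes the deductible; $2,664 goes to coinsurance; 50% of $2,664 = $1,332. Patient pays $2,571; OOP now $2,571.
Claim 2 ($642): deductible already satisfied, so patient's share is 50% × $642 = $321. Patient owes $321 (running OOP $2,892).
Claim 3 ($12,942): deductible met; 50% of $12,942 = $6,471. OOP would hit $9,363 > $6,350, so the cap limits the patient to $6,350 − $2,892 = $3,458.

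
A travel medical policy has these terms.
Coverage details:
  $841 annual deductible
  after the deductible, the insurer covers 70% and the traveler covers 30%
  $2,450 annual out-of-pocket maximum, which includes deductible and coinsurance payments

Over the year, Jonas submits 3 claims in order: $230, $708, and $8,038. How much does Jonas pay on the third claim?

$1,579.90

Claim 1 ($230): entire amount goes to the deductible. Traveler pays $230; OOP now $230.
Claim 2 ($708): deductible takes $611, $97 remains; 30% of $97 = $29.10. Traveler pays $640.10; OOP now $870.10.
Claim 3 ($8,038): 30% coinsurance on $8,038 = $2,411.40. That would push OOP to $3,281.50, over the $2,450 cap, so traveler pays $2,450 − $870.10 = $1,579.90.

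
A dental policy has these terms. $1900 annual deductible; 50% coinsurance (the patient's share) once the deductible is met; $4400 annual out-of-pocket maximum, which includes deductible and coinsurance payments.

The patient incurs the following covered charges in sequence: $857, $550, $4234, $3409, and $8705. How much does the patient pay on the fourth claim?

Claim 1 — $857: all of it applies to the deductible. Patient owes $857 (running OOP $857).
Claim 2 — $550: all of it applies to the deductible. Patient owes $550 (running OOP $1407).
Claim 3 — $4234: deductible takes $493, $3741 remains; coinsurance $3741 × 50% = $1870.50. Cost to patient: $2363.50. OOP to date $3770.50.
Claim 4 — $3409: deductible met; 50% of $3409 = $1704.50. OOP would hit $5475 > $4400, so the cap limits the patient to $4400 − $3770.50 = $629.50.

$629.50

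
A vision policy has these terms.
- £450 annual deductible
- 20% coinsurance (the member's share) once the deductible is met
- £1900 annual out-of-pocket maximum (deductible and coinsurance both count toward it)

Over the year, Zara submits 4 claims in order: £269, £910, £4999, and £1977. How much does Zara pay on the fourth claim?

£304.40

Claim 1 (£269): fully absorbed by the deductible. Member owes £269 (running OOP £269).
Claim 2 (£910): £181 finishes the deductible; £729 goes to coinsurance; member's 20% is £145.80. Member pays £326.80; OOP now £595.80.
Claim 3 (£4999): 20% coinsurance on £4999 = £999.80. Cost to member: £999.80. OOP to date £1595.60.
Claim 4 (£1977): deductible already satisfied, so member's share is 20% × £1977 = £395.40. Adding that to £1595.60 gives £1991, past the £1900 cap; member pays only £1900 − £1595.60 = £304.40.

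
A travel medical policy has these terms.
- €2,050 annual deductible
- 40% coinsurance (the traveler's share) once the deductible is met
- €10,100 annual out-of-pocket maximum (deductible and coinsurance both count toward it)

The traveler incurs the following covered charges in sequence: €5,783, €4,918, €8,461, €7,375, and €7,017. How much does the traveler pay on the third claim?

Claim 1 (€5,783): €2,050 finishes the deductible; €3,733 goes to coinsurance; 40% of €3,733 = €1,493.20. Traveler owes €3,543.20 (running OOP €3,543.20).
Claim 2 (€4,918): deductible met; 40% of €4,918 = €1,967.20. Traveler owes €1,967.20 (running OOP €5,510.40).
Claim 3 (€8,461): deductible met; 40% of €8,461 = €3,384.40. Traveler pays €3,384.40; OOP now €8,894.80.

€3,384.40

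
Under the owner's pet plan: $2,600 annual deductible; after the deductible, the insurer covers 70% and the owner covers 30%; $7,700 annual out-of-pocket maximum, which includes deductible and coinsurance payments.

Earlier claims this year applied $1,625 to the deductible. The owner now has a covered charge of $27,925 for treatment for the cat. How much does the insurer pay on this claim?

$21,850

Deductible still to meet: $2,600 − $1,625 = $975.
That leaves $27,925 − $975 = $26,950 for coinsurance.
Coinsurance: $26,950 × 30% = $8,085.
So the owner owes $975 + $8,085 = $9,060 before any cap.
Adding $9,060 to the $1,625 already spent would give $10,685, which exceeds the $7,700 cap; the owner pays just $7,700 − $1,625 = $6,075.
Insurer pays the balance: $27,925 − $6,075 = $21,850.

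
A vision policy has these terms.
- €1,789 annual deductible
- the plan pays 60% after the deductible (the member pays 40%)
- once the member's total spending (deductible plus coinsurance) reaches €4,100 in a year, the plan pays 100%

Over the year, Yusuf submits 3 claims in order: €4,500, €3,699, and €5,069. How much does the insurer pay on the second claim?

Bill 1, €4,500: deductible takes €1,789, €2,711 remains; 40% of €2,711 = €1,084.40. Member owes €2,873.40 (running OOP €2,873.40). Plan pays €4,500 − €2,873.40 = €1,626.60.
Bill 2, €3,699: 40% coinsurance on €3,699 = €1,479.60. Adding that to €2,873.40 gives €4,353, past the €4,100 cap; member pays only €4,100 − €2,873.40 = €1,226.60. Insurer: €3,699 − €1,226.60 = €2,472.40.

€2,472.40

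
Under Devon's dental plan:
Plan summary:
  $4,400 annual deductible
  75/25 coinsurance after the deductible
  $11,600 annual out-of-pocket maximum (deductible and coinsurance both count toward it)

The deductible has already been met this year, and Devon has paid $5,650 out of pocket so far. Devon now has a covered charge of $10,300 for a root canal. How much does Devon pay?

The deductible is already satisfied, so the full bill goes to coinsurance.
25% of $10,300 = $2,575 falls to the patient.
Year-to-date out-of-pocket becomes $5,650 + $2,575 = $8,225, still under the $11,600 maximum, so no cap applies.

$2,575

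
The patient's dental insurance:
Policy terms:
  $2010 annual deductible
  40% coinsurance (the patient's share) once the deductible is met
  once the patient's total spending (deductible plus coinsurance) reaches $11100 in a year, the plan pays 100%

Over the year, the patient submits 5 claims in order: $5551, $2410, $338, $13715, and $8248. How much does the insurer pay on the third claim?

$202.80

Bill 1, $5551: $2010 to deductible, leaving $3541; coinsurance $3541 × 40% = $1416.40. Cost to patient: $3426.40. OOP to date $3426.40. Insurer: $5551 − $3426.40 = $2124.60.
Bill 2, $2410: deductible already satisfied, so patient's share is 40% × $2410 = $964. Patient owes $964 (running OOP $4390.40). Plan pays $2410 − $964 = $1446.
Bill 3, $338: deductible already satisfied, so patient's share is 40% × $338 = $135.20. Patient owes $135.20 (running OOP $4525.60). Plan pays $338 − $135.20 = $202.80.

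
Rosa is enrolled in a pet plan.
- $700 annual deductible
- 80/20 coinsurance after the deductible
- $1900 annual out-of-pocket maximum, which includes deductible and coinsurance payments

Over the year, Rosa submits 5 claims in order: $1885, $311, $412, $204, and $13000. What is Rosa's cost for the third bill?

$82.40

Claim 1 ($1885): deductible takes $700, $1185 remains; 20% of $1185 = $237. Owner pays $937; OOP now $937.
Claim 2 ($311): deductible met; 20% of $311 = $62.20. Cost to owner: $62.20. OOP to date $999.20.
Claim 3 ($412): deductible already satisfied, so owner's share is 20% × $412 = $82.40. Owner owes $82.40 (running OOP $1081.60).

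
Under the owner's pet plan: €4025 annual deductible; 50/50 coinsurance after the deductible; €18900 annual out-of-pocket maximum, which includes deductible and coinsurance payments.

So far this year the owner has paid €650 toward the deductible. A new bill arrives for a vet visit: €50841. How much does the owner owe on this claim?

Remaining deductible: €4025 − €650 = €3375.
After the €3375 deductible portion, €50841 − €3375 = €47466 is subject to coinsurance.
Coinsurance: €47466 × 50% = €23733.
So the owner owes €3375 + €23733 = €27108 before any cap.
Year-to-date out-of-pocket would reach €650 + €27108 = €27758, above the €18900 maximum, so the owner pays only €18900 − €650 = €18250.

€18250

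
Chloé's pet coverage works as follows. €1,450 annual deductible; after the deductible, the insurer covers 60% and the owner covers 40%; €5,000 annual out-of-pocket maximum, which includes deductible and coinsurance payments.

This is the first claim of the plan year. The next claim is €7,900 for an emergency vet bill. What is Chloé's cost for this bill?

The full €1,450 deductible is still open; €1,450 of this bill applies to it.
That leaves €7,900 − €1,450 = €6,450 for coinsurance.
40% of €6,450 = €2,580 falls to the owner.
Owner responsibility before any cap: €1,450 + €2,580 = €4,030.
Year-to-date out-of-pocket becomes €0 + €4,030 = €4,030, still under the €5,000 maximum, so no cap applies.

€4,030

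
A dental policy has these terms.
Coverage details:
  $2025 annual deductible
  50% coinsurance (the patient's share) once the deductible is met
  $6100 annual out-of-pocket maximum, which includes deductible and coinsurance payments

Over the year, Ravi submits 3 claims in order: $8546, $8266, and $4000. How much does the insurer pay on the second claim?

Claim 1 ($8546): $2025 to deductible, leaving $6521; 50% of $6521 = $3260.50. Cost to patient: $5285.50. OOP to date $5285.50. Plan pays $8546 − $5285.50 = $3260.50.
Claim 2 ($8266): deductible already satisfied, so patient's share is 50% × $8266 = $4133. Adding that to $5285.50 gives $9418.50, past the $6100 cap; patient pays only $6100 − $5285.50 = $814.50. Insurer: $8266 − $814.50 = $7451.50.

$7451.50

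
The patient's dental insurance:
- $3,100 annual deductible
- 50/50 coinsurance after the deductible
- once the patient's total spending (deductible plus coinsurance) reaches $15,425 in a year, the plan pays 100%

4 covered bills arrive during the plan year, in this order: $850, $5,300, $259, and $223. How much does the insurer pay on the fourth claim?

$111.50

Claim 1 — $850: all of it applies to the deductible. Cost to patient: $850. OOP to date $850. Plan pays $850 − $850 = $0.
Claim 2 — $5,300: deductible takes $2,250, $3,050 remains; coinsurance $3,050 × 50% = $1,525. Patient pays $3,775; OOP now $4,625. Plan pays $5,300 − $3,775 = $1,525.
Claim 3 — $259: deductible already satisfied, so patient's share is 50% × $259 = $129.50. Cost to patient: $129.50. OOP to date $4,754.50. Insurer: $259 − $129.50 = $129.50.
Claim 4 — $223: 50% coinsurance on $223 = $111.50. Patient owes $111.50 (running OOP $4,866). Plan pays $223 − $111.50 = $111.50.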